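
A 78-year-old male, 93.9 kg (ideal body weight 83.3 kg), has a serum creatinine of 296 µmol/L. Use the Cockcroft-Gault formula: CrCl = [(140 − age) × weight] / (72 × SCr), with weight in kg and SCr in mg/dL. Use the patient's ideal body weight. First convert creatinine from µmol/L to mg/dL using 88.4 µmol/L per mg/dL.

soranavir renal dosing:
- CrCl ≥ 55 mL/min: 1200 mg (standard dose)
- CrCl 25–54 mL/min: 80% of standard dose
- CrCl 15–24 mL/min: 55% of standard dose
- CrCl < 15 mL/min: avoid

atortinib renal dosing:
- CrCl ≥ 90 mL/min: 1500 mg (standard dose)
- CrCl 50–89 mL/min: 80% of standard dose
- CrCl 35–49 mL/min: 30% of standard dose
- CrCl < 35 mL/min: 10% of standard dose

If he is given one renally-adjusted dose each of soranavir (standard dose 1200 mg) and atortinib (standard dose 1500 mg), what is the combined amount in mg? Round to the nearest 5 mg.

SCr = 296 / 88.4 = 3.348 mg/dL
CrCl = (140 − 78) × 83.3 / (72 × 3.348) = 5164.6 / 241.06 ≈ 21.4 mL/min
CrCl ≈ 21 mL/min.
soranavir: 15–24 mL/min → 55% of 1200 mg = 660 mg.
atortinib: < 35 mL/min → 10% of 1500 mg = 150 mg.
Total = 660 + 150 = 810 mg.

810 mg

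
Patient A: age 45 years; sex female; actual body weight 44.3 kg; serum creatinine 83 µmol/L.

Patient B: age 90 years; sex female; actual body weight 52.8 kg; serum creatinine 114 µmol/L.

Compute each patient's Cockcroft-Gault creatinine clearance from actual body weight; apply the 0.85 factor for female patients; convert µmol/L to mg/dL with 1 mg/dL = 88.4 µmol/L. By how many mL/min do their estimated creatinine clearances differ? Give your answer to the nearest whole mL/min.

Patient A: SCr = 83 / 88.4 = 0.939 mg/dL
Patient A: CrCl = (140 − 45) × 44.3 / (72 × 0.939) × 0.85 = 4208.5 / 67.61 × 0.85 ≈ 52.9 mL/min
Patient B: SCr = 114 / 88.4 = 1.29 mg/dL
Patient B: CrCl = (140 − 90) × 52.8 / (72 × 1.29) × 0.85 = 2640.0 / 92.88 × 0.85 ≈ 24.2 mL/min
|52.9 − 24.2| = 28.7 mL/min

29 mL/min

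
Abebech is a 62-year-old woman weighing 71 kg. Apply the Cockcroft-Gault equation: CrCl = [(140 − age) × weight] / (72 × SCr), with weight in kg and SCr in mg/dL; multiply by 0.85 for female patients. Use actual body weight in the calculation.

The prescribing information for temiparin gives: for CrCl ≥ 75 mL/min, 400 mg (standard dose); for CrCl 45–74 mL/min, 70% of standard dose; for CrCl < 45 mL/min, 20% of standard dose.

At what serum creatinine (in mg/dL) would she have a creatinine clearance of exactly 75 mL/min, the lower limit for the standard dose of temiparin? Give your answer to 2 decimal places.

Standard dose requires CrCl ≥ 75 mL/min.
Set (140 − 62) × 71 × 0.85 / (72 × SCr) = 75
SCr = (140 − 62) × 71 × 0.85 / (72 × 75) = 0.872 mg/dL

0.87 mg/dL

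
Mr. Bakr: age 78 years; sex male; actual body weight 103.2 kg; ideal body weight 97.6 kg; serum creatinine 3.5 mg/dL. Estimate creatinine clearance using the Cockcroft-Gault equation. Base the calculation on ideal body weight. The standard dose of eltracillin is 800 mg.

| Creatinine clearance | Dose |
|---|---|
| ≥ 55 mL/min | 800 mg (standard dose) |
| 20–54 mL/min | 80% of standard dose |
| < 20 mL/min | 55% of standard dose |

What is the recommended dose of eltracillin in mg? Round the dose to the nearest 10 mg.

640 mg

CrCl = (140 − 78) × 97.6 / (72 × 3.5) = 6051.2 / 252.00 ≈ 24.0 mL/min
CrCl ≈ 24 mL/min → bracket 20–54 mL/min.
80% of 800 mg = 640 mg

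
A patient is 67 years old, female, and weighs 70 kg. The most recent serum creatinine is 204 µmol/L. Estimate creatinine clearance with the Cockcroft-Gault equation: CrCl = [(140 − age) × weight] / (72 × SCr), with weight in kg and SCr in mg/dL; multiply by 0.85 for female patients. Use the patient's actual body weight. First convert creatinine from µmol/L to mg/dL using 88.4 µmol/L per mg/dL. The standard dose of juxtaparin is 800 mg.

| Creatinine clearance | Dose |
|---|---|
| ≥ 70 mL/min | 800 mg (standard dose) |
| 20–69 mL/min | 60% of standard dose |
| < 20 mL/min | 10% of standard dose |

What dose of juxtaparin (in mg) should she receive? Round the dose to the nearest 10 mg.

480 mg

SCr = 204 / 88.4 = 2.308 mg/dL
CrCl = (140 − 67) × 70 / (72 × 2.308) × 0.85 = 5110.0 / 166.18 × 0.85 ≈ 26.1 mL/min
CrCl ≈ 26 mL/min → bracket 20–69 mL/min.
60% of 800 mg = 480 mg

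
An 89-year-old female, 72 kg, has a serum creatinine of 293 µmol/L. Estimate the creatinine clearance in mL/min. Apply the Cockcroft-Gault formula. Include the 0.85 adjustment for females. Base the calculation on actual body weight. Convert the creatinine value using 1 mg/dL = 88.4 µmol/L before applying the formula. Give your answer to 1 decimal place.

SCr = 293 / 88.4 = 3.314 mg/dL
CrCl = (140 − 89) × 72 / (72 × 3.314) × 0.85 = 3672.0 / 238.61 × 0.85 ≈ 13.1 mL/min

13.1 mL/min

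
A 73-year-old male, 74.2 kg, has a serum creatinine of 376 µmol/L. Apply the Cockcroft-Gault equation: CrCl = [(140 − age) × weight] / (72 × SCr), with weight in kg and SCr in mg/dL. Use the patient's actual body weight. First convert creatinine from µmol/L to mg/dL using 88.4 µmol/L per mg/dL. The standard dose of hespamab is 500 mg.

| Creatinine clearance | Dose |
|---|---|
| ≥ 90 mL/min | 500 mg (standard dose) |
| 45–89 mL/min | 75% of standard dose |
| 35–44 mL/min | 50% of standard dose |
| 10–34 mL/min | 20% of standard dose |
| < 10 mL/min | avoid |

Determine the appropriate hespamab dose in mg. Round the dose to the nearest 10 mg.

SCr = 376 / 88.4 = 4.253 mg/dL
CrCl = (140 − 73) × 74.2 / (72 × 4.253) = 4971.4 / 306.22 ≈ 16.2 mL/min
CrCl ≈ 16 mL/min → bracket 10–34 mL/min.
20% of 500 mg = 100 mg

100 mg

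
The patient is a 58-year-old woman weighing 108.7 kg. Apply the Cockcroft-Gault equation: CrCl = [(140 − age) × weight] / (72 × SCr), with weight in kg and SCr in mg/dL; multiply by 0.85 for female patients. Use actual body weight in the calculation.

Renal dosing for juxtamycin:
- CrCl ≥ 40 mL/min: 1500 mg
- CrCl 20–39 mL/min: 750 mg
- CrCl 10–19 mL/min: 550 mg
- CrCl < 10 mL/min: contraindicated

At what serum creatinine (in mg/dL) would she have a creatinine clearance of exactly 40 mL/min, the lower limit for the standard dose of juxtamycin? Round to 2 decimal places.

Standard dose requires CrCl ≥ 40 mL/min.
Set (140 − 58) × 108.7 × 0.85 / (72 × SCr) = 40
SCr = (140 − 58) × 108.7 × 0.85 / (72 × 40) = 2.631 mg/dL

2.63 mg/dL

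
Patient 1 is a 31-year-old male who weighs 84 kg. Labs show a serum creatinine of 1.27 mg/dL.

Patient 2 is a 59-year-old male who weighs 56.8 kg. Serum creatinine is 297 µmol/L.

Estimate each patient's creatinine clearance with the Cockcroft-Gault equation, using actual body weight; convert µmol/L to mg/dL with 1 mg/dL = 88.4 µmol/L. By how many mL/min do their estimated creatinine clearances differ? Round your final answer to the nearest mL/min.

81 mL/min

Patient 1: CrCl = (140 − 31) × 84 / (72 × 1.27) = 9156.0 / 91.44 ≈ 100.1 mL/min
Patient 2: SCr = 297 / 88.4 = 3.36 mg/dL
Patient 2: CrCl = (140 − 59) × 56.8 / (72 × 3.36) = 4600.8 / 241.92 ≈ 19.0 mL/min
|100.1 − 19.0| = 81.1 mL/min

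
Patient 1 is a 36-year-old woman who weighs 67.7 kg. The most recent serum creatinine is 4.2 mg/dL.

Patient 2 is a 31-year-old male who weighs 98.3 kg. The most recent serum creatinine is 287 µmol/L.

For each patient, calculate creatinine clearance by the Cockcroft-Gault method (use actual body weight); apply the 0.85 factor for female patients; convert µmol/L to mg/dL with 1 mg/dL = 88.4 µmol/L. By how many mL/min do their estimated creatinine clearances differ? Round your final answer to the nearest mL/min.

26 mL/min

Patient 1: CrCl = (140 − 36) × 67.7 / (72 × 4.2) × 0.85 = 7040.8 / 302.40 × 0.85 ≈ 19.8 mL/min
Patient 2: SCr = 287 / 88.4 = 3.247 mg/dL
Patient 2: CrCl = (140 − 31) × 98.3 / (72 × 3.247) = 10714.7 / 233.78 ≈ 45.8 mL/min
|19.8 − 45.8| = 26.0 mL/min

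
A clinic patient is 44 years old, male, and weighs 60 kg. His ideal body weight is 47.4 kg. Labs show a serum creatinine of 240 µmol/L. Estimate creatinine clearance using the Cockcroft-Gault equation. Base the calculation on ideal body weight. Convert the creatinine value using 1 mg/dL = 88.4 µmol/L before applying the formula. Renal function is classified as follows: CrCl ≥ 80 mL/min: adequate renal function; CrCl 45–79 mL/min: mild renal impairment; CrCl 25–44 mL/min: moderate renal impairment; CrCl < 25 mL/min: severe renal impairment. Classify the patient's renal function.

SCr = 240 / 88.4 = 2.715 mg/dL
CrCl = (140 − 44) × 47.4 / (72 × 2.715) = 4550.4 / 195.48 ≈ 23.3 mL/min
23 mL/min falls in the 'severe renal impairment' range.

severe renal impairment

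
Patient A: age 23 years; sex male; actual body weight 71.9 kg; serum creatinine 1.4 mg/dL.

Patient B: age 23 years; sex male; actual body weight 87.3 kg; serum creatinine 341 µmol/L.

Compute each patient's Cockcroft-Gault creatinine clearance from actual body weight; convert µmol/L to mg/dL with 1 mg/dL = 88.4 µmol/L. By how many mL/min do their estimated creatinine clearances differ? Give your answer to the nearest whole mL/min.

47 mL/min

Patient A: CrCl = (140 − 23) × 71.9 / (72 × 1.4) = 8412.3 / 100.80 ≈ 83.5 mL/min
Patient B: SCr = 341 / 88.4 = 3.857 mg/dL
Patient B: CrCl = (140 − 23) × 87.3 / (72 × 3.857) = 10214.1 / 277.70 ≈ 36.8 mL/min
|83.5 − 36.8| = 46.7 mL/min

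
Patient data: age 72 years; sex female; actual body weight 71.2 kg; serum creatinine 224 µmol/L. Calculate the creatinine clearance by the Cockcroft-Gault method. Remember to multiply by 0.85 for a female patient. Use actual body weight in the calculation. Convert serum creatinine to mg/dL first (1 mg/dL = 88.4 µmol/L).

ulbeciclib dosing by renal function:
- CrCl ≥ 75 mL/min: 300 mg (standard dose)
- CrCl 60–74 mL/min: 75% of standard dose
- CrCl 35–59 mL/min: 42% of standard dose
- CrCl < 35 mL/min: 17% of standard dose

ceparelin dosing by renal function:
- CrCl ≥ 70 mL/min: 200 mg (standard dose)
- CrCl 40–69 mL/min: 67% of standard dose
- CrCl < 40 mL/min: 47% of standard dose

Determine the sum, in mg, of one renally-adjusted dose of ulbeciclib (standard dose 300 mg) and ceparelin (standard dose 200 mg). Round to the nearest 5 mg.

145 mg

SCr = 224 / 88.4 = 2.534 mg/dL
CrCl = (140 − 72) × 71.2 / (72 × 2.534) × 0.85 = 4841.6 / 182.45 × 0.85 ≈ 22.6 mL/min
CrCl ≈ 23 mL/min.
ulbeciclib: < 35 mL/min → 17% of 300 mg = 51 mg.
ceparelin: < 40 mL/min → 47% of 200 mg = 94 mg.
Total = 51 + 94 = 145 mg.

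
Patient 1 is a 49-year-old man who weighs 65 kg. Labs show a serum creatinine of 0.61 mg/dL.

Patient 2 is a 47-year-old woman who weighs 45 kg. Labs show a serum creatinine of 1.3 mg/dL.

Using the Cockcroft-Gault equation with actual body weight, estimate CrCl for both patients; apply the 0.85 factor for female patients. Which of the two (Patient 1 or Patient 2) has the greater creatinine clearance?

Patient 1

Patient 1: CrCl = (140 − 49) × 65 / (72 × 0.61) = 5915.0 / 43.92 ≈ 134.7 mL/min
Patient 2: CrCl = (140 − 47) × 45 / (72 × 1.3) × 0.85 = 4185.0 / 93.60 × 0.85 ≈ 38.0 mL/min
134.7 vs 38.0 mL/min → Patient 1 is higher.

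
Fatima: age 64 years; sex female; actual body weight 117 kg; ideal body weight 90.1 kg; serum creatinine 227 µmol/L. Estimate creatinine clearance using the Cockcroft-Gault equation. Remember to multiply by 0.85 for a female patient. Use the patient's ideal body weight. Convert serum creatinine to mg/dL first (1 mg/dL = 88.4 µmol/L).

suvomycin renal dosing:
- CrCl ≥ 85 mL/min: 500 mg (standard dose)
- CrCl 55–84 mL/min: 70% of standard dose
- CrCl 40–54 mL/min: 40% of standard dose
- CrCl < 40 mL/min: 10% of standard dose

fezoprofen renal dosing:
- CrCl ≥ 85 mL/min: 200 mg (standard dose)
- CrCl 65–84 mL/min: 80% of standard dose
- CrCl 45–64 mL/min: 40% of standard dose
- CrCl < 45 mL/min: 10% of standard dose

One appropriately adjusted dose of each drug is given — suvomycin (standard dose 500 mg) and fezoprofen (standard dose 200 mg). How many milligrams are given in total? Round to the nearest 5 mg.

70 mg

SCr = 227 / 88.4 = 2.568 mg/dL
CrCl = (140 − 64) × 90.1 / (72 × 2.568) × 0.85 = 6847.6 / 184.90 × 0.85 ≈ 31.5 mL/min
CrCl ≈ 31 mL/min.
suvomycin: < 40 mL/min → 10% of 500 mg = 50 mg.
fezoprofen: < 45 mL/min → 10% of 200 mg = 20 mg.
Total = 50 + 20 = 70 mg.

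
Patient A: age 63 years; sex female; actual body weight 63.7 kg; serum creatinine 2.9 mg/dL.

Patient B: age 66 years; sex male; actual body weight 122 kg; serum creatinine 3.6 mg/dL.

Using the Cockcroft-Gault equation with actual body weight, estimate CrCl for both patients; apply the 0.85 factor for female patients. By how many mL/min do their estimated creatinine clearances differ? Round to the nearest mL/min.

15 mL/min

Patient A: CrCl = (140 − 63) × 63.7 / (72 × 2.9) × 0.85 = 4904.9 / 208.80 × 0.85 ≈ 20.0 mL/min
Patient B: CrCl = (140 − 66) × 122 / (72 × 3.6) = 9028.0 / 259.20 ≈ 34.8 mL/min
|20.0 − 34.8| = 14.8 mL/min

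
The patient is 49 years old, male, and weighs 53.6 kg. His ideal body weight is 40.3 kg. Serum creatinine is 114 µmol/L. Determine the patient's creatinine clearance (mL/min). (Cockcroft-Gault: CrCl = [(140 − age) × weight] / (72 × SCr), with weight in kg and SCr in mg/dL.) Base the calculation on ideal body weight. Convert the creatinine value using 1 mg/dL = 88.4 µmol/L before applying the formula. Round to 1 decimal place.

39.5 mL/min

SCr = 114 / 88.4 = 1.29 mg/dL
CrCl = (140 − 49) × 40.3 / (72 × 1.29) = 3667.3 / 92.88 ≈ 39.5 mL/min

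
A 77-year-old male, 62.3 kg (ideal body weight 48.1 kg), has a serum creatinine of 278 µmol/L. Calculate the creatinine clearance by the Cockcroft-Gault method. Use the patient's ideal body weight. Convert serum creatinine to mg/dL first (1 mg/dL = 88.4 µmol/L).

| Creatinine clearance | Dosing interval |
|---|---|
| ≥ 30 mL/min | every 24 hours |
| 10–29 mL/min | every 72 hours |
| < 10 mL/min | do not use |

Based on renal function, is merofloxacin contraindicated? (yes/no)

SCr = 278 / 88.4 = 3.145 mg/dL
CrCl = (140 − 77) × 48.1 / (72 × 3.145) = 3030.3 / 226.44 ≈ 13.4 mL/min
CrCl ≈ 13 mL/min, which is ≥ 10 mL/min.

no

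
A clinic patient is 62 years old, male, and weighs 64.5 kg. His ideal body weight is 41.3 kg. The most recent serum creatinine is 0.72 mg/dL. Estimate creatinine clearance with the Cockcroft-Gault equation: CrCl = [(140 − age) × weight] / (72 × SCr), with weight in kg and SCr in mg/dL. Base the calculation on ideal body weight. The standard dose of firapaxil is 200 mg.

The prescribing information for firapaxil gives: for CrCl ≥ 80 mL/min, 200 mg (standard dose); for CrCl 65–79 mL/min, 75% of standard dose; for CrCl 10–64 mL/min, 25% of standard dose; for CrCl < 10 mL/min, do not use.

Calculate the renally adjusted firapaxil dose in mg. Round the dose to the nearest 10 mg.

50 mg

CrCl = (140 − 62) × 41.3 / (72 × 0.72) = 3221.4 / 51.84 ≈ 62.1 mL/min
CrCl ≈ 62 mL/min → bracket 10–64 mL/min.
25% of 200 mg = 50 mg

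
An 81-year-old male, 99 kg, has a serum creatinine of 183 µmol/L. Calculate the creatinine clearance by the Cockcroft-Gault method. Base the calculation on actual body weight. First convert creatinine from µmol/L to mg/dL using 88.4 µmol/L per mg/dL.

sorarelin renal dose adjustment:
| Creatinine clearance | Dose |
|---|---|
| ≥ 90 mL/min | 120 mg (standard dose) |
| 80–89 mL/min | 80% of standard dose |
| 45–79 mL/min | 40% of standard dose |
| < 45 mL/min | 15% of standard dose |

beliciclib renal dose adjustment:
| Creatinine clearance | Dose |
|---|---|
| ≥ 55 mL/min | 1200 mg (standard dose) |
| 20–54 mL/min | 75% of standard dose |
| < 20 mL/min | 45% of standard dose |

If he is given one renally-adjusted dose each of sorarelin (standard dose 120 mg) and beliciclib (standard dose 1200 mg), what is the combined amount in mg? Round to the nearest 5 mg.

SCr = 183 / 88.4 = 2.07 mg/dL
CrCl = (140 − 81) × 99 / (72 × 2.07) = 5841.0 / 149.04 ≈ 39.2 mL/min
CrCl ≈ 39 mL/min.
sorarelin: < 45 mL/min → 15% of 120 mg = 18 mg.
beliciclib: 20–54 mL/min → 75% of 1200 mg = 900 mg.
Total = 18 + 900 = 918 mg.

920 mg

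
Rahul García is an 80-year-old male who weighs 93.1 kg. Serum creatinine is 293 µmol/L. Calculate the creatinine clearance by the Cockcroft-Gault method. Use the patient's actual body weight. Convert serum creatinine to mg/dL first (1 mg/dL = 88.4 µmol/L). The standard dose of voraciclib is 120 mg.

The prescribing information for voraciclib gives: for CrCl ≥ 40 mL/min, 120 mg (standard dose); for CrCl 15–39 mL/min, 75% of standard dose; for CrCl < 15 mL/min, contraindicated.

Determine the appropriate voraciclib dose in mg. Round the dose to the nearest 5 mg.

SCr = 293 / 88.4 = 3.314 mg/dL
CrCl = (140 − 80) × 93.1 / (72 × 3.314) = 5586.0 / 238.61 ≈ 23.4 mL/min
CrCl ≈ 23 mL/min → bracket 15–39 mL/min.
75% of 120 mg = 90 mg

90 mg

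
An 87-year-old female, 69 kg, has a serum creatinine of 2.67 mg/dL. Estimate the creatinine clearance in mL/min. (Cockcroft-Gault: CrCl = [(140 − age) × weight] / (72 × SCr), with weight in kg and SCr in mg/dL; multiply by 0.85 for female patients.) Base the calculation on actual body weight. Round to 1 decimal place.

16.2 mL/min

CrCl = (140 − 87) × 69 / (72 × 2.67) × 0.85 = 3657.0 / 192.24 × 0.85 ≈ 16.2 mL/min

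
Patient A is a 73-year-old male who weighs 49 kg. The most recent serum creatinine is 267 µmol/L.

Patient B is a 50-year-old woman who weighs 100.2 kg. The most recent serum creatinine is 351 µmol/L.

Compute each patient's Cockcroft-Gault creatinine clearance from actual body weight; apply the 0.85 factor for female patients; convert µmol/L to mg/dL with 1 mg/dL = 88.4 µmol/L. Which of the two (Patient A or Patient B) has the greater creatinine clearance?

Patient A: SCr = 267 / 88.4 = 3.02 mg/dL
Patient A: CrCl = (140 − 73) × 49 / (72 × 3.02) = 3283.0 / 217.44 ≈ 15.1 mL/min
Patient B: SCr = 351 / 88.4 = 3.971 mg/dL
Patient B: CrCl = (140 − 50) × 100.2 / (72 × 3.971) × 0.85 = 9018.0 / 285.91 × 0.85 ≈ 26.8 mL/min
15.1 vs 26.8 mL/min → Patient B is higher.

Patient B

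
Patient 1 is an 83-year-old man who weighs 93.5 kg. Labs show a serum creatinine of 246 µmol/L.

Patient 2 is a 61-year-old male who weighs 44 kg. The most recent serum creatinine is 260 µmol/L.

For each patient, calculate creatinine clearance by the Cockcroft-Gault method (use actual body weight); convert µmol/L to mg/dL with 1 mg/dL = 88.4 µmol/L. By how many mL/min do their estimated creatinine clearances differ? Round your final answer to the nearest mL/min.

Patient 1: SCr = 246 / 88.4 = 2.783 mg/dL
Patient 1: CrCl = (140 − 83) × 93.5 / (72 × 2.783) = 5329.5 / 200.38 ≈ 26.6 mL/min
Patient 2: SCr = 260 / 88.4 = 2.941 mg/dL
Patient 2: CrCl = (140 − 61) × 44 / (72 × 2.941) = 3476.0 / 211.75 ≈ 16.4 mL/min
|26.6 − 16.4| = 10.2 mL/min

10 mL/min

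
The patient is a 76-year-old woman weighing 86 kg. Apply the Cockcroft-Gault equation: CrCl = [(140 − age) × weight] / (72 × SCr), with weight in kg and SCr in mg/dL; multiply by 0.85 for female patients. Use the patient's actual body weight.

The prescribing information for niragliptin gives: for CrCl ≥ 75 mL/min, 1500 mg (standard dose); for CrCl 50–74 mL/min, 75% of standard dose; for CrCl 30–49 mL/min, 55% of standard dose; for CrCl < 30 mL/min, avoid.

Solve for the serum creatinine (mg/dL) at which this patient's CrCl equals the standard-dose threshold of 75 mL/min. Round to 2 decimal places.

Standard dose requires CrCl ≥ 75 mL/min.
Set (140 − 76) × 86 × 0.85 / (72 × SCr) = 75
SCr = (140 − 76) × 86 × 0.85 / (72 × 75) = 0.866 mg/dL

0.87 mg/dL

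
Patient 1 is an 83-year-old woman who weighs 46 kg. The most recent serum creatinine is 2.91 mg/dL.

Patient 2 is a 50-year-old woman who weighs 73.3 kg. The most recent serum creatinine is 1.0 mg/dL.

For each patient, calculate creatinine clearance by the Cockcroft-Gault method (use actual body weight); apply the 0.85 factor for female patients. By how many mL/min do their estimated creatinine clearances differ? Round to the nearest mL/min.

Patient 1: CrCl = (140 − 83) × 46 / (72 × 2.91) × 0.85 = 2622.0 / 209.52 × 0.85 ≈ 10.6 mL/min
Patient 2: CrCl = (140 − 50) × 73.3 / (72 × 1) × 0.85 = 6597.0 / 72.00 × 0.85 ≈ 77.9 mL/min
|10.6 − 77.9| = 67.3 mL/min

67 mL/min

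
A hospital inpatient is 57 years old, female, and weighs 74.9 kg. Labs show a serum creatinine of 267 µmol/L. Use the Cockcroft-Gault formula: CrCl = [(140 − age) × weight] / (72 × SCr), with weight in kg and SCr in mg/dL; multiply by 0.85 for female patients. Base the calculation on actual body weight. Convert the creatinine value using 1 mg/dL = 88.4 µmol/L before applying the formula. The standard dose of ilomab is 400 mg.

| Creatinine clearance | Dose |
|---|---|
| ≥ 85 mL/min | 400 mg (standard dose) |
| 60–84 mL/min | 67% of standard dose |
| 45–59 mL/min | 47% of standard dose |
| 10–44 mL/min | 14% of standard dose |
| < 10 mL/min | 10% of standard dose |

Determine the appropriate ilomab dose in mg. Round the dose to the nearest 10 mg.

SCr = 267 / 88.4 = 3.02 mg/dL
CrCl = (140 − 57) × 74.9 / (72 × 3.02) × 0.85 = 6216.7 / 217.44 × 0.85 ≈ 24.3 mL/min
CrCl ≈ 24 mL/min → bracket 10–44 mL/min.
14% of 400 mg = 56 mg → 60 mg

60 mg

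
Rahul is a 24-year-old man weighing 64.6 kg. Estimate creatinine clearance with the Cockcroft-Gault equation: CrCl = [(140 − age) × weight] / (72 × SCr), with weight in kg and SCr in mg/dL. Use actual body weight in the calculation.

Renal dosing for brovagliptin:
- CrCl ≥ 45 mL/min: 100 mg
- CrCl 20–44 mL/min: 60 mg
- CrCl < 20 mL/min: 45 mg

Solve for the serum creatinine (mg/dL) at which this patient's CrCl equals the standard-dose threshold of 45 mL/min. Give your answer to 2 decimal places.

Standard dose requires CrCl ≥ 45 mL/min.
Set (140 − 24) × 64.6 / (72 × SCr) = 45
SCr = (140 − 24) × 64.6 / (72 × 45) = 2.313 mg/dL

2.31 mg/dL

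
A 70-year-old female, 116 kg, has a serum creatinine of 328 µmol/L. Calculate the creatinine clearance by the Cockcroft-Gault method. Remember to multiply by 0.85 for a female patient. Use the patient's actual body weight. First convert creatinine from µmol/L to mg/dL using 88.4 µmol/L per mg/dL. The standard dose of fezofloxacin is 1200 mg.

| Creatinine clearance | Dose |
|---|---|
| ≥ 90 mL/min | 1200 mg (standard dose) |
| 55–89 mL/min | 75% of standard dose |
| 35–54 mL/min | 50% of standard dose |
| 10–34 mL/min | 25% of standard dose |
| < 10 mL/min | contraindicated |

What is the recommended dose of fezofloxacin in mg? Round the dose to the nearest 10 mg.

300 mg

SCr = 328 / 88.4 = 3.71 mg/dL
CrCl = (140 − 70) × 116 / (72 × 3.71) × 0.85 = 8120.0 / 267.12 × 0.85 ≈ 25.8 mL/min
CrCl ≈ 26 mL/min → bracket 10–34 mL/min.
25% of 1200 mg = 300 mg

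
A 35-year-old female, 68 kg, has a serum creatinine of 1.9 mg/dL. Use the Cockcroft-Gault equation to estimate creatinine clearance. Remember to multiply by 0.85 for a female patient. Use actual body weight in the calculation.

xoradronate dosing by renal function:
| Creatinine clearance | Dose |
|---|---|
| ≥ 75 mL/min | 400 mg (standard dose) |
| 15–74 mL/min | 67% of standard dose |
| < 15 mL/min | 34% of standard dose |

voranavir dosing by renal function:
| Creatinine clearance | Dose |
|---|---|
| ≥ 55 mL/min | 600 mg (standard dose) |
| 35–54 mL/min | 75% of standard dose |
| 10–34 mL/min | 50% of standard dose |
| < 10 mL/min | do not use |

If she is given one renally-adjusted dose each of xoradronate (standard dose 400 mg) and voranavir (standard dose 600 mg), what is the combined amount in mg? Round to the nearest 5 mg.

720 mg

CrCl = (140 − 35) × 68 / (72 × 1.9) × 0.85 = 7140.0 / 136.80 × 0.85 ≈ 44.4 mL/min
CrCl ≈ 44 mL/min.
xoradronate: 15–74 mL/min → 67% of 400 mg = 268 mg.
voranavir: 35–54 mL/min → 75% of 600 mg = 450 mg.
Total = 268 + 450 = 718 mg.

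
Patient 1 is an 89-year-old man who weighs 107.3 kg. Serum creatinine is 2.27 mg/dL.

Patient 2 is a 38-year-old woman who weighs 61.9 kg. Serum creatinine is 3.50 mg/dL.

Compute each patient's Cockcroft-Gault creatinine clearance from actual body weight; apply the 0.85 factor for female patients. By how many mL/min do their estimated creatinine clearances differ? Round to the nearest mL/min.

Patient 1: CrCl = (140 − 89) × 107.3 / (72 × 2.27) = 5472.3 / 163.44 ≈ 33.5 mL/min
Patient 2: CrCl = (140 − 38) × 61.9 / (72 × 3.5) × 0.85 = 6313.8 / 252.00 × 0.85 ≈ 21.3 mL/min
|33.5 − 21.3| = 12.2 mL/min

12 mL/min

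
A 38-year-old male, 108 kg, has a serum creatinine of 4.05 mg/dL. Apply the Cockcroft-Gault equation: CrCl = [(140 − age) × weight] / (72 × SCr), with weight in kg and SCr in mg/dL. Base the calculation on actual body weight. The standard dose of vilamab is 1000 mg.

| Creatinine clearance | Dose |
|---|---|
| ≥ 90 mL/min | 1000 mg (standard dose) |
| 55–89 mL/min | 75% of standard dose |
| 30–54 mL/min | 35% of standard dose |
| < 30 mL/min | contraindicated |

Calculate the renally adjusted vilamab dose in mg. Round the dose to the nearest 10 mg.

350 mg

CrCl = (140 − 38) × 108 / (72 × 4.05) = 11016.0 / 291.60 ≈ 37.8 mL/min
CrCl ≈ 38 mL/min → bracket 30–54 mL/min.
35% of 1000 mg = 350 mg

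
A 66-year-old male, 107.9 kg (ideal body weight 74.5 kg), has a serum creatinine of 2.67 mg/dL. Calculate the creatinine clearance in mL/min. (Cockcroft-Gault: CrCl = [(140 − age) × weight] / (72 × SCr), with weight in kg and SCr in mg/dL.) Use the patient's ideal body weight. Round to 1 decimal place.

CrCl = (140 − 66) × 74.5 / (72 × 2.67) = 5513.0 / 192.24 ≈ 28.7 mL/min

28.7 mL/min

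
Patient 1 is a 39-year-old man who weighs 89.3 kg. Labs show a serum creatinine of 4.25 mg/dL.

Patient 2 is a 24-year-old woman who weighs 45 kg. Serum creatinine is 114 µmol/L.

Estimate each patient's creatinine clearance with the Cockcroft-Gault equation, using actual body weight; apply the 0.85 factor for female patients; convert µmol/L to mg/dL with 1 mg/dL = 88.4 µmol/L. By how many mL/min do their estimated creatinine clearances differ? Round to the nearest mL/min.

18 mL/min

Patient 1: CrCl = (140 − 39) × 89.3 / (72 × 4.25) = 9019.3 / 306.00 ≈ 29.5 mL/min
Patient 2: SCr = 114 / 88.4 = 1.29 mg/dL
Patient 2: CrCl = (140 − 24) × 45 / (72 × 1.29) × 0.85 = 5220.0 / 92.88 × 0.85 ≈ 47.8 mL/min
|29.5 − 47.8| = 18.3 mL/min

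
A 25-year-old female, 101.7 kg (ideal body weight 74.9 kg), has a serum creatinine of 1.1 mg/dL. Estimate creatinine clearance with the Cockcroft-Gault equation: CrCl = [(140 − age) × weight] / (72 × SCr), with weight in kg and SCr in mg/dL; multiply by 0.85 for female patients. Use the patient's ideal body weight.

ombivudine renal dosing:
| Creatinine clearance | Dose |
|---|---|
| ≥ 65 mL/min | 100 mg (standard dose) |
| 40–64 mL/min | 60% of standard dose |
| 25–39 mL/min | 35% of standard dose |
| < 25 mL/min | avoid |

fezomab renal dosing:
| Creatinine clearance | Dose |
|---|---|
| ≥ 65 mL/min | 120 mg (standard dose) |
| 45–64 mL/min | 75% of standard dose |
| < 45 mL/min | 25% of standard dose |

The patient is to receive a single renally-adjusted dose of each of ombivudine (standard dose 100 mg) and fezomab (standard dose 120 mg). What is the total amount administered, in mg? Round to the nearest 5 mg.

220 mg

CrCl = (140 − 25) × 74.9 / (72 × 1.1) × 0.85 = 8613.5 / 79.20 × 0.85 ≈ 92.4 mL/min
CrCl ≈ 92 mL/min.
ombivudine: ≥ 65 mL/min → 100% of 100 mg = 100 mg.
fezomab: ≥ 65 mL/min → 100% of 120 mg = 120 mg.
Total = 100 + 120 = 220 mg.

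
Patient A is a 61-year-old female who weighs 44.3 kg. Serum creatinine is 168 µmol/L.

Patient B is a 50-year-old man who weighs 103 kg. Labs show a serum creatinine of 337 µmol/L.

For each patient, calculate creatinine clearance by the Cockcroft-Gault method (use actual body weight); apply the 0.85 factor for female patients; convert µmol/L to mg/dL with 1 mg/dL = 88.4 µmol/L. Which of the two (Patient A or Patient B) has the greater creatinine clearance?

Patient B

Patient A: SCr = 168 / 88.4 = 1.9 mg/dL
Patient A: CrCl = (140 − 61) × 44.3 / (72 × 1.9) × 0.85 = 3499.7 / 136.80 × 0.85 ≈ 21.7 mL/min
Patient B: SCr = 337 / 88.4 = 3.812 mg/dL
Patient B: CrCl = (140 − 50) × 103 / (72 × 3.812) = 9270.0 / 274.46 ≈ 33.8 mL/min
21.7 vs 33.8 mL/min → Patient B is higher.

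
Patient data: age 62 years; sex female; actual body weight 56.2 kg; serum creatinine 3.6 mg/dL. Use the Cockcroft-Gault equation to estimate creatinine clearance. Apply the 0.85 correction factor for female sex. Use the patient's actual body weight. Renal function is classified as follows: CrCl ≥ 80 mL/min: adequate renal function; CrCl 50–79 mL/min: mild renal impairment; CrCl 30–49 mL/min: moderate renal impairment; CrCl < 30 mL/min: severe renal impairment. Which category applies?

severe renal impairment

CrCl = (140 − 62) × 56.2 / (72 × 3.6) × 0.85 = 4383.6 / 259.20 × 0.85 ≈ 14.4 mL/min
14 mL/min falls in the 'severe renal impairment' range.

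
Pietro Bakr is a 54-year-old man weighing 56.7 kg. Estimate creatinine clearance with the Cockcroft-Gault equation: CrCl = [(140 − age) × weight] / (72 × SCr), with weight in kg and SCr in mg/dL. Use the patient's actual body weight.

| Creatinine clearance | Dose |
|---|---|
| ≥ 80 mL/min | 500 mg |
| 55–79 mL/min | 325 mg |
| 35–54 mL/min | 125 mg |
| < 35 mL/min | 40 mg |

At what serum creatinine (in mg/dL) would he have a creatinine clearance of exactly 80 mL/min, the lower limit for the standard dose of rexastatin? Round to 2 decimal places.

Standard dose requires CrCl ≥ 80 mL/min.
Set (140 − 54) × 56.7 / (72 × SCr) = 80
SCr = (140 − 54) × 56.7 / (72 × 80) = 0.847 mg/dL

0.85 mg/dL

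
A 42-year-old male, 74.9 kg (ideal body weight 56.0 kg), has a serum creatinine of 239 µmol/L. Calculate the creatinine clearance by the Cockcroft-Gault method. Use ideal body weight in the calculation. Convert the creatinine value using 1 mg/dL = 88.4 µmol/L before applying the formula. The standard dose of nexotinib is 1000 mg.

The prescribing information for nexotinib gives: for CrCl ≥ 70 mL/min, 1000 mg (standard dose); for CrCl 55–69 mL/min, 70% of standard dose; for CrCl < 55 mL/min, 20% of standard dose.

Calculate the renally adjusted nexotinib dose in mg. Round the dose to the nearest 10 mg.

200 mg

SCr = 239 / 88.4 = 2.704 mg/dL
CrCl = (140 − 42) × 56 / (72 × 2.704) = 5488.0 / 194.69 ≈ 28.2 mL/min
CrCl ≈ 28 mL/min → bracket < 55 mL/min.
20% of 1000 mg = 200 mg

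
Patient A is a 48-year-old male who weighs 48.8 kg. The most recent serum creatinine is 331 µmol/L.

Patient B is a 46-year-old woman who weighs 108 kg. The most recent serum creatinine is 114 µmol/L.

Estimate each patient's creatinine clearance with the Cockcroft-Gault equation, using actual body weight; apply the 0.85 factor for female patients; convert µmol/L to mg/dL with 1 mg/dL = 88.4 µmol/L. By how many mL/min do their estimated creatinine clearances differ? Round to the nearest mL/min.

Patient A: SCr = 331 / 88.4 = 3.744 mg/dL
Patient A: CrCl = (140 − 48) × 48.8 / (72 × 3.744) = 4489.6 / 269.57 ≈ 16.7 mL/min
Patient B: SCr = 114 / 88.4 = 1.29 mg/dL
Patient B: CrCl = (140 − 46) × 108 / (72 × 1.29) × 0.85 = 10152.0 / 92.88 × 0.85 ≈ 92.9 mL/min
|16.7 − 92.9| = 76.2 mL/min

76 mL/min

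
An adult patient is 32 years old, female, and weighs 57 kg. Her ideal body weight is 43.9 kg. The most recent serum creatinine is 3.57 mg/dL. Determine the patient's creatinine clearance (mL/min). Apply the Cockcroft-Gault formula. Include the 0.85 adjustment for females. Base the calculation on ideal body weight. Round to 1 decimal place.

15.7 mL/min

CrCl = (140 − 32) × 43.9 / (72 × 3.57) × 0.85 = 4741.2 / 257.04 × 0.85 ≈ 15.7 mL/min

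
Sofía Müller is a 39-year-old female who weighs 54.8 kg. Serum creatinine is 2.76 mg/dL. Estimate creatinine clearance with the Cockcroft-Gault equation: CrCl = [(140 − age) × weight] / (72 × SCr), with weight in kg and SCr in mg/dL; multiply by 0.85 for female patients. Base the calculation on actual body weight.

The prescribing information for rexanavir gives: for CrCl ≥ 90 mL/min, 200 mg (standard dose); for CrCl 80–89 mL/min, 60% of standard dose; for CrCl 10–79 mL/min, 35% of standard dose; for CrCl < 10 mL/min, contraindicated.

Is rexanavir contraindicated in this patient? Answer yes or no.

no

CrCl = (140 − 39) × 54.8 / (72 × 2.76) × 0.85 = 5534.8 / 198.72 × 0.85 ≈ 23.7 mL/min
CrCl ≈ 24 mL/min, which is ≥ 10 mL/min.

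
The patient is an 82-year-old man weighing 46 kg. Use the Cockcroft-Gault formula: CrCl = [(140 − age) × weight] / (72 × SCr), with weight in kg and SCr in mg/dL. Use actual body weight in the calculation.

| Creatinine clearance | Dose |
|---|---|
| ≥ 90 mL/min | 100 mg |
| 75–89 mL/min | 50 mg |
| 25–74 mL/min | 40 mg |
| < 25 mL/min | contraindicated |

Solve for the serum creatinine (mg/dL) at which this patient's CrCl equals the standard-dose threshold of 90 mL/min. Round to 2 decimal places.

0.41 mg/dL

Standard dose requires CrCl ≥ 90 mL/min.
Set (140 − 82) × 46 / (72 × SCr) = 90
SCr = (140 − 82) × 46 / (72 × 90) = 0.412 mg/dL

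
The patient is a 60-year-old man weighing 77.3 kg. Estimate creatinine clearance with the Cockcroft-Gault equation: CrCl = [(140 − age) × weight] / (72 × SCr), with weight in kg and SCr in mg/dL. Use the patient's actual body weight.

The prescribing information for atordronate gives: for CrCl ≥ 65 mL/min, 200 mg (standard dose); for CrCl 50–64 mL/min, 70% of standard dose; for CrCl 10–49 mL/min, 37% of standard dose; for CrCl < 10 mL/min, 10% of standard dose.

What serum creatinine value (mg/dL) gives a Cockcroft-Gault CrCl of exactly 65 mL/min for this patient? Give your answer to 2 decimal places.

Standard dose requires CrCl ≥ 65 mL/min.
Set (140 − 60) × 77.3 / (72 × SCr) = 65
SCr = (140 − 60) × 77.3 / (72 × 65) = 1.321 mg/dL

1.32 mg/dL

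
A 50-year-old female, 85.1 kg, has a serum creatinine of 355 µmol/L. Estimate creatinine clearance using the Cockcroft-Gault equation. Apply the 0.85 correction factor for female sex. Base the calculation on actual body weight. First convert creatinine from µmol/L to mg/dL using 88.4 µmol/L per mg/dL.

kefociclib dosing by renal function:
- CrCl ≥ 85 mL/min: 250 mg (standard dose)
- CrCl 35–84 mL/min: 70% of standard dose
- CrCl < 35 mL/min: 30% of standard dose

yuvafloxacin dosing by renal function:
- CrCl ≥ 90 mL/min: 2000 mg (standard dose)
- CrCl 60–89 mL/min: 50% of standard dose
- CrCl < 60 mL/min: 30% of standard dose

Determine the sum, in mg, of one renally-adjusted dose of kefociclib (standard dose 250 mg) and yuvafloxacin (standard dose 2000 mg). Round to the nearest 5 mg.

675 mg

SCr = 355 / 88.4 = 4.016 mg/dL
CrCl = (140 − 50) × 85.1 / (72 × 4.016) × 0.85 = 7659.0 / 289.15 × 0.85 ≈ 22.5 mL/min
CrCl ≈ 23 mL/min.
kefociclib: < 35 mL/min → 30% of 250 mg = 75 mg.
yuvafloxacin: < 60 mL/min → 30% of 2000 mg = 600 mg.
Total = 75 + 600 = 675 mg.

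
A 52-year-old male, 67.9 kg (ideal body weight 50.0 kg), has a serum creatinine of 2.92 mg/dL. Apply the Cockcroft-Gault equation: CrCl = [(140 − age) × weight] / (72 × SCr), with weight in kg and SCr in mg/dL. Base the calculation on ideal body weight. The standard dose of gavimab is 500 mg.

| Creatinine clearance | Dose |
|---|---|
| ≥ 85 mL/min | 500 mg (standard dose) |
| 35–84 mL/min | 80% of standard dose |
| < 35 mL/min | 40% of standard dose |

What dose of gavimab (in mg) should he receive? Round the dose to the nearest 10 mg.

CrCl = (140 − 52) × 50 / (72 × 2.92) = 4400.0 / 210.24 ≈ 20.9 mL/min
CrCl ≈ 21 mL/min → bracket < 35 mL/min.
40% of 500 mg = 200 mg

200 mg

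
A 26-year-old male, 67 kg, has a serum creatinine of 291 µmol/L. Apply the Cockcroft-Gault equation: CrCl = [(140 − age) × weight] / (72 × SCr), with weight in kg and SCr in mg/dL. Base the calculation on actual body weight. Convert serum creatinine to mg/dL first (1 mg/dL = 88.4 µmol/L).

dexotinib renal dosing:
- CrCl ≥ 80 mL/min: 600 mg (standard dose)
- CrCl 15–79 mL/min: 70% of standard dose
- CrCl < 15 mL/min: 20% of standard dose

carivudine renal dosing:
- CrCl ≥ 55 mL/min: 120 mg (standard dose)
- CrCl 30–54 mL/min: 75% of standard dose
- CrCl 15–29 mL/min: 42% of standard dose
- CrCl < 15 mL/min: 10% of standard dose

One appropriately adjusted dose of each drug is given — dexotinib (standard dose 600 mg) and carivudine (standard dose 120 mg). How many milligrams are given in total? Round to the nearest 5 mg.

510 mg

SCr = 291 / 88.4 = 3.292 mg/dL
CrCl = (140 − 26) × 67 / (72 × 3.292) = 7638.0 / 237.02 ≈ 32.2 mL/min
CrCl ≈ 32 mL/min.
dexotinib: 15–79 mL/min → 70% of 600 mg = 420 mg.
carivudine: 30–54 mL/min → 75% of 120 mg = 90 mg.
Total = 420 + 90 = 510 mg.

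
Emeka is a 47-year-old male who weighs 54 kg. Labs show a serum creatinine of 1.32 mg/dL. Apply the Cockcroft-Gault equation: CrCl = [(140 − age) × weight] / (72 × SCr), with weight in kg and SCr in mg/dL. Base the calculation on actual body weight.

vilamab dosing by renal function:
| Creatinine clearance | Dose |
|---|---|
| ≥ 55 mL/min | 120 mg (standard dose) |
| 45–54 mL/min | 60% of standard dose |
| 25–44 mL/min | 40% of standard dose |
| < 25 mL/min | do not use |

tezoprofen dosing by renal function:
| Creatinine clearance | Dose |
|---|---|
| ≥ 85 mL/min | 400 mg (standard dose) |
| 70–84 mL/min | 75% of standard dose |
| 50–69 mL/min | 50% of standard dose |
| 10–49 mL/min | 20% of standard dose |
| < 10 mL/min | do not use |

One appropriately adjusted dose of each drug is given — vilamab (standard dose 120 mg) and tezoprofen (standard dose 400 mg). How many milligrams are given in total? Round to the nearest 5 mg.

CrCl = (140 − 47) × 54 / (72 × 1.32) = 5022.0 / 95.04 ≈ 52.8 mL/min
CrCl ≈ 53 mL/min.
vilamab: 45–54 mL/min → 60% of 120 mg = 72 mg.
tezoprofen: 50–69 mL/min → 50% of 400 mg = 200 mg.
Total = 72 + 200 = 272 mg.

270 mg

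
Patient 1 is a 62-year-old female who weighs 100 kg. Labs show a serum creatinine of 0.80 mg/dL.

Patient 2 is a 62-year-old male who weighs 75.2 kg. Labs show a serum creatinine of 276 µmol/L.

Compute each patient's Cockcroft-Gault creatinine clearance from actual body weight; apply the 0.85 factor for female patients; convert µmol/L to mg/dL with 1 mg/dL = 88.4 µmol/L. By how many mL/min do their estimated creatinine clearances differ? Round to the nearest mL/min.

89 mL/min

Patient 1: CrCl = (140 − 62) × 100 / (72 × 0.8) × 0.85 = 7800.0 / 57.60 × 0.85 ≈ 115.1 mL/min
Patient 2: SCr = 276 / 88.4 = 3.122 mg/dL
Patient 2: CrCl = (140 − 62) × 75.2 / (72 × 3.122) = 5865.6 / 224.78 ≈ 26.1 mL/min
|115.1 − 26.1| = 89.0 mL/min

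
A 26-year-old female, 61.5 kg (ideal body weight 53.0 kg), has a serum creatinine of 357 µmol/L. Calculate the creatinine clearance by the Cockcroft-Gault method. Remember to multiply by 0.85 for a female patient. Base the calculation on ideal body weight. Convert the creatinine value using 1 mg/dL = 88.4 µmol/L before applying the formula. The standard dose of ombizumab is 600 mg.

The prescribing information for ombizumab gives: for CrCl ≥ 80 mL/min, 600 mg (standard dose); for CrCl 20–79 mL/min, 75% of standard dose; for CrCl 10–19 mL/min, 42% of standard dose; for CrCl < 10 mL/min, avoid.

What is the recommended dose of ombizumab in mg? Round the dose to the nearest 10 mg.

250 mg

SCr = 357 / 88.4 = 4.038 mg/dL
CrCl = (140 − 26) × 53 / (72 × 4.038) × 0.85 = 6042.0 / 290.74 × 0.85 ≈ 17.7 mL/min
CrCl ≈ 18 mL/min → bracket 10–19 mL/min.
42% of 600 mg = 252 mg → 250 mg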